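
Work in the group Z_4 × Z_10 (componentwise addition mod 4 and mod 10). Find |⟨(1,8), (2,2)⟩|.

20

|⟨(1,8)⟩| = 20 and |⟨(2,2)⟩| = 10, so |H| is a multiple of lcm(20, 10) = 20 and divides |G| = 40.
Closing under the operation: H = {(0,0), (0,2), (0,4), (0,6), (0,8), (1,0), (1,2), (1,4), (1,6), (1,8), (2,0), (2,2), (2,4), (2,6), (2,8), (3,0), (3,2), (3,4), (3,6), (3,8)}, so |H| = 20.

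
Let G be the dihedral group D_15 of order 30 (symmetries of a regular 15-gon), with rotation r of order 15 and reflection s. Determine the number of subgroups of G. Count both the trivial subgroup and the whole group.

28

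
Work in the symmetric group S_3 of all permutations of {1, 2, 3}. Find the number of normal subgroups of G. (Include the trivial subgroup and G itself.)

3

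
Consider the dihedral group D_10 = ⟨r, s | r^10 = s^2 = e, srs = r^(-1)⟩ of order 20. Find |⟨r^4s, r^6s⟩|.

10

|⟨r^4s⟩| = 2 and |⟨r^6s⟩| = 2, so |H| is a multiple of lcm(2, 2) = 2 and divides |G| = 20.
Closing under the operation: H = {e, r^2, r^4, r^6, r^8, s, r^2s, r^4s, r^6s, r^8s}, so |H| = 10.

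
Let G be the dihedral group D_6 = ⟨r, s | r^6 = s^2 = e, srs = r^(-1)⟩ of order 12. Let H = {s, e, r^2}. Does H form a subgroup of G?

No

r^2 ∈ H but its inverse r^4 ∉ H, so H is not a subgroup.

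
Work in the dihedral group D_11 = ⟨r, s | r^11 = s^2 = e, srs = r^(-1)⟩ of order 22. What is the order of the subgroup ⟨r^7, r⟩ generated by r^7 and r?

|⟨r^7⟩| = 11 and |⟨r⟩| = 11, so |H| is a multiple of lcm(11, 11) = 11 and divides |G| = 22.
Closing under the operation: H = {e, r, r^2, r^3, r^4, r^5, r^6, r^7, r^8, r^9, r^10}, so |H| = 11.

11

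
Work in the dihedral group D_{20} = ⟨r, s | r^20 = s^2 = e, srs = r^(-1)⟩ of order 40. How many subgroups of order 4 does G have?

11

|G| = 40 and 4 | 40, so subgroups of order 4 are possible by Lagrange.
The subgroups of order 4 are: {e, r^10, s, r^10s}; {e, r^10, rs, r^11s}; {e, r^10, r^2s, r^12s}; {e, r^10, r^3s, r^13s}; … (11 in all).
So G has 11 subgroups of order 4.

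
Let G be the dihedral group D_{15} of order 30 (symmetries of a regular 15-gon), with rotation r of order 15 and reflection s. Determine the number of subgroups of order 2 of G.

15

|G| = 30 and 2 | 30, so subgroups of order 2 are possible by Lagrange.
The subgroups of order 2 are: {e, r^10s}; {e, r^11s}; {e, r^12s}; {e, r^13s}; … (15 in all).
So G has 15 subgroups of order 2.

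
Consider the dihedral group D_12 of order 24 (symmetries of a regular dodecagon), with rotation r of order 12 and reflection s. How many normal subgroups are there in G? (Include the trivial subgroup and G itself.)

9

G has 34 subgroups. Checking conjugation-invariance by order — order 1: 1/1 normal; order 2: 1/13 normal; order 3: 1/1 normal; order 4: 1/7 normal; order 6: 1/5 normal; order 8: 0/3 normal; order 12: 3/3 normal; order 24: 1/1 normal.
Total normal subgroups: 9.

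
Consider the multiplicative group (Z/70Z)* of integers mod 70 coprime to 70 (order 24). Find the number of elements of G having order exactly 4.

4

The elements of order 4 are: 13, 27, 43, 57.
That's 4.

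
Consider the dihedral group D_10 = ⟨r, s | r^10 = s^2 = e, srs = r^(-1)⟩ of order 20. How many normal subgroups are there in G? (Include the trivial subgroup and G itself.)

G has 22 subgroups. Checking conjugation-invariance by order — order 1: 1/1 normal; order 2: 1/11 normal; order 4: 0/5 normal; order 5: 1/1 normal; order 10: 3/3 normal; order 20: 1/1 normal.
Total normal subgroups: 7.

7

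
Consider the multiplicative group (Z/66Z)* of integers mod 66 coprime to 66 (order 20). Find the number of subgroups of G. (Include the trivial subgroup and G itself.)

|G| = 20, so by Lagrange every subgroup order divides 20. Divisors: 1, 2, 4, 5, 10, 20.
Subgroups by order — order 1: 1; order 2: 3; order 4: 1; order 5: 1; order 10: 3; order 20: 1.
Total: 1 + 3 + 1 + 1 + 3 + 1 = 10.

10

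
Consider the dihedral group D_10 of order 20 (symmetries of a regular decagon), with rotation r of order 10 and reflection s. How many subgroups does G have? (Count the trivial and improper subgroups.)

|G| = 20, so by Lagrange every subgroup order divides 20. Divisors: 1, 2, 4, 5, 10, 20.
Subgroups by order — order 1: 1; order 2: 11; order 4: 5; order 5: 1; order 10: 3; order 20: 1.
Total: 1 + 11 + 5 + 1 + 3 + 1 = 22.

22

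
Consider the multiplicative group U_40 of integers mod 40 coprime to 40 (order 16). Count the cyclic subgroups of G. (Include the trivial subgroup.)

12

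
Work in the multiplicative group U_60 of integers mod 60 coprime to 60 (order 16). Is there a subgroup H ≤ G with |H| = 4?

4 | 16. A subgroup of order 4 is {1, 11, 19, 29}.

Yes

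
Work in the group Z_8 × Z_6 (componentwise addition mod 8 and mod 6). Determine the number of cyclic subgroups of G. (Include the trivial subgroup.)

16

Group the elements of G by the cyclic subgroup they generate; each cyclic subgroup of order d accounts for φ(d) elements.
Cyclic subgroups by order — order 1: 1; order 2: 3; order 3: 1; order 4: 2; order 6: 3; order 8: 2; order 12: 2; order 24: 2.
Total: 16.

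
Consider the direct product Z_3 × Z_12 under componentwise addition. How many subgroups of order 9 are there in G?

1

|G| = 36 and 9 | 36, so subgroups of order 9 are possible by Lagrange.
The subgroups of order 9 are: {(0,0), (0,4), (0,8), (1,0), (1,4), (1,8), (2,0), (2,4), (2,8)}.
So G has 1 subgroup of order 9.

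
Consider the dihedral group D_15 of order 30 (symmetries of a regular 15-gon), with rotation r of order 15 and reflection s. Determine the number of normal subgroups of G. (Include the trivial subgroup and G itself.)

G has 28 subgroups. Checking conjugation-invariance by order — order 1: 1/1 normal; order 2: 0/15 normal; order 3: 1/1 normal; order 5: 1/1 normal; order 6: 0/5 normal; order 10: 0/3 normal; order 15: 1/1 normal; order 30: 1/1 normal.
Total normal subgroups: 5.

5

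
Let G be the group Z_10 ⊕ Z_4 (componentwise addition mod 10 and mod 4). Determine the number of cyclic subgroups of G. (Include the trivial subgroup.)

12

Each element a generates a cyclic subgroup ⟨a⟩; distinct elements may generate the same one (a cyclic group of order d has φ(d) generators).
Cyclic subgroups by order — order 1: 1; order 2: 3; order 4: 2; order 5: 1; order 10: 3; order 20: 2.
Total: 12.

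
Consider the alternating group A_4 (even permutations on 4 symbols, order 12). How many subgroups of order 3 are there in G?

4

|G| = 12 and 3 | 12, so subgroups of order 3 are possible by Lagrange.
The subgroups of order 3 are: {e, (1 2 3), (1 3 2)}; {e, (1 2 4), (1 4 2)}; {e, (1 3 4), (1 4 3)}; {e, (2 3 4), (2 4 3)}.
So G has 4 subgroups of order 3.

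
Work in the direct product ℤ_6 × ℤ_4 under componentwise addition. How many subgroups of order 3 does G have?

|G| = 24 and 3 | 24, so subgroups of order 3 are possible by Lagrange.
The subgroups of order 3 are: {(0,0), (2,0), (4,0)}.
So G has 1 subgroup of order 3.

1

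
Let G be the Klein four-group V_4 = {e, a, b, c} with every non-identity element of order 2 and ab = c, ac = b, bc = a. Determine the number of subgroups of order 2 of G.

3

|G| = 4 and 2 | 4, so subgroups of order 2 are possible by Lagrange.
The subgroups of order 2 are: {e, a}; {e, b}; {e, c}.
So G has 3 subgroups of order 2.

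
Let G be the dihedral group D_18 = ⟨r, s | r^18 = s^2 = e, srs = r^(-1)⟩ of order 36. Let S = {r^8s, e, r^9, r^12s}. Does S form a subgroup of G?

No

Closure fails: r^9 · r^12s = r^3s ∉ S. So S is not a subgroup.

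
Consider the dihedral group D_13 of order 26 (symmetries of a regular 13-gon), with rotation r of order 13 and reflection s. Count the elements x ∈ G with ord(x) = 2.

13

Enumerating element orders in G gives 13 elements of order 2.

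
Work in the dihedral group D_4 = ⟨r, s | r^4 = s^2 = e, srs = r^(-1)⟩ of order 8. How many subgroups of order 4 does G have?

|G| = 8 and 4 | 8, so subgroups of order 4 are possible by Lagrange.
The subgroups of order 4 are: {e, r, r^2, r^3}; {e, r^2, s, r^2s}; {e, r^2, rs, r^3s}.
So G has 3 subgroups of order 4.

3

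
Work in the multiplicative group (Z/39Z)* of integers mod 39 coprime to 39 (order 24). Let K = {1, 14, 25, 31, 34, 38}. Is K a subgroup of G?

Closure fails: 34 · 38 = 5 ∉ K. So K is not a subgroup.

No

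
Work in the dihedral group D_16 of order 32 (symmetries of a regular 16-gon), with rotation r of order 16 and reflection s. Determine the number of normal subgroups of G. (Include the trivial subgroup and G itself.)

G has 36 subgroups. Checking conjugation-invariance by order — order 1: 1/1 normal; order 2: 1/17 normal; order 4: 1/9 normal; order 8: 1/5 normal; order 16: 3/3 normal; order 32: 1/1 normal.
Total normal subgroups: 8.

8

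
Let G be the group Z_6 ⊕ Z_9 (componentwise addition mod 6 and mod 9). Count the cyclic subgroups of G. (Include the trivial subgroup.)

Group the elements of G by the cyclic subgroup they generate; each cyclic subgroup of order d accounts for φ(d) elements.
Cyclic subgroups by order — order 1: 1; order 2: 1; order 3: 4; order 6: 4; order 9: 3; order 18: 3.
Total: 16.

16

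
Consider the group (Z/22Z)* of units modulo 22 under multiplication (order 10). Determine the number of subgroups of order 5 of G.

1

|G| = 10 and 5 | 10, so subgroups of order 5 are possible by Lagrange.
The subgroups of order 5 are: {1, 3, 5, 9, 15}.
So G has 1 subgroup of order 5.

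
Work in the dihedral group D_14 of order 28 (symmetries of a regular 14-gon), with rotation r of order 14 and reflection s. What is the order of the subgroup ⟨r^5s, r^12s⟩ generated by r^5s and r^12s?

4

|⟨r^5s⟩| = 2 and |⟨r^12s⟩| = 2, so |H| is a multiple of lcm(2, 2) = 2 and divides |G| = 28.
Closing under the operation: H = {e, r^7, r^5s, r^12s}, so |H| = 4.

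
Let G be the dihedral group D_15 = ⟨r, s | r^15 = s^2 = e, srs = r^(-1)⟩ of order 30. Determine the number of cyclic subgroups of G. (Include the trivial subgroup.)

19

Each element a generates a cyclic subgroup ⟨a⟩; distinct elements may generate the same one (a cyclic group of order d has φ(d) generators).
Cyclic subgroups by order — order 1: 1; order 2: 15; order 3: 1; order 5: 1; order 15: 1.
Total: 19.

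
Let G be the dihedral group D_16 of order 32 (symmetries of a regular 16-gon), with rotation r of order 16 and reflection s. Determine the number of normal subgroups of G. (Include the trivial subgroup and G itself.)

G has 36 subgroups. Checking conjugation-invariance by order — order 1: 1/1 normal; order 2: 1/17 normal; order 4: 1/9 normal; order 8: 1/5 normal; order 16: 3/3 normal; order 32: 1/1 normal.
Total normal subgroups: 8.

8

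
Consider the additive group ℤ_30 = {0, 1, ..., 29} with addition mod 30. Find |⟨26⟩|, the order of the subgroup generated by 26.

15

In ℤ_30, the order of an element a is n/gcd(a, n).
gcd(26, 30) = 2, so |⟨26⟩| = 30/2 = 15.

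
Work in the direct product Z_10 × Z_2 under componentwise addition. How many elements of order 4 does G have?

An element (a,b) has order lcm(ord(a), ord(b)); count pairs with lcm equal to 4.
Enumerating gives 0 such elements.

0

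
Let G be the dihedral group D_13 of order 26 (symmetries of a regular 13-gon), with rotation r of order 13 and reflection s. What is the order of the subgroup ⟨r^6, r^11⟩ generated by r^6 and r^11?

13

|⟨r^6⟩| = 13 and |⟨r^11⟩| = 13, so |H| is a multiple of lcm(13, 13) = 13 and divides |G| = 26.
Closing under the operation: H = {e, r, r^2, r^3, r^4, r^5, r^6, r^7, r^8, r^9, r^10, r^11, r^12}, so |H| = 13.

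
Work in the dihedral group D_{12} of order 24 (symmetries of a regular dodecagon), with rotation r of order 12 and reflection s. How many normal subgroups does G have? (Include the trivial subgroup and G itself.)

9

G has 34 subgroups. Checking conjugation-invariance by order — order 1: 1/1 normal; order 2: 1/13 normal; order 3: 1/1 normal; order 4: 1/7 normal; order 6: 1/5 normal; order 8: 0/3 normal; order 12: 3/3 normal; order 24: 1/1 normal.
Total normal subgroups: 9.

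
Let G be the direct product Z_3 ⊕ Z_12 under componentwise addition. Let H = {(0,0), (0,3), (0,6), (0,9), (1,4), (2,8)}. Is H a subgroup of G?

No

Closure fails: (0,6) + (1,4) = (1,10) ∉ H. So H is not a subgroup.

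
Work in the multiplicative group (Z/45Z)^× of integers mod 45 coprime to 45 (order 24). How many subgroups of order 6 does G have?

|G| = 24 and 6 | 24, so subgroups of order 6 are possible by Lagrange.
The subgroups of order 6 are: {1, 11, 16, 26, 31, 41}; {1, 14, 16, 29, 31, 44}; {1, 4, 16, 19, 31, 34}.
So G has 3 subgroups of order 6.

3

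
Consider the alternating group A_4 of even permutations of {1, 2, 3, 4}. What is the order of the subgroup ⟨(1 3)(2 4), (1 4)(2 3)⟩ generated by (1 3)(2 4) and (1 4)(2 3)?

4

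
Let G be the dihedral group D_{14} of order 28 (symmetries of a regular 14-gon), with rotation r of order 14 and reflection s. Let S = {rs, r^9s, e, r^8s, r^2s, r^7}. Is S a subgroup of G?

|S| = 6 does not divide |G| = 28, so by Lagrange S is not a subgroup.

No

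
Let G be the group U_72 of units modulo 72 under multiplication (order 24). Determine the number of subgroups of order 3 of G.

|G| = 24 and 3 | 24, so subgroups of order 3 are possible by Lagrange.
The subgroups of order 3 are: {1, 25, 49}.
So G has 1 subgroup of order 3.

1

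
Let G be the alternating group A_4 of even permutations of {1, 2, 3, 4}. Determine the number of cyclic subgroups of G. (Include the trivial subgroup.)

8

A cyclic subgroup of order d is generated by each of its φ(d) elements of order d, so the cyclic subgroups of order d number (#elements of order d)/φ(d).
Cyclic subgroups by order — order 1: 1; order 2: 3; order 3: 4.
Total: 8.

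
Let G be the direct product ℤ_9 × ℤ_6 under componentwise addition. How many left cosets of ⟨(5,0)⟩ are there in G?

|⟨(5,0)⟩| = 9 and |G| = 54.
By Lagrange, [G : H] = |G|/|H| = 54/9 = 6.

6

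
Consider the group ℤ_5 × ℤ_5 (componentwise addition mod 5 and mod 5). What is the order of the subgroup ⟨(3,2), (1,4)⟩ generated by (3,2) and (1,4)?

5

|⟨(3,2)⟩| = 5 and |⟨(1,4)⟩| = 5, so |H| is a multiple of lcm(5, 5) = 5 and divides |G| = 25.
Closing under the operation: H = {(0,0), (1,4), (2,3), (3,2), (4,1)}, so |H| = 5.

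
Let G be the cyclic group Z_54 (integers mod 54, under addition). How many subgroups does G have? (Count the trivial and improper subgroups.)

8

Subgroups of the cyclic group Z_54 correspond bijectively to divisors of 54.
Divisors of 54: 1, 2, 3, 6, 9, 18, 27, 54.
So Z_54 has 8 subgroups.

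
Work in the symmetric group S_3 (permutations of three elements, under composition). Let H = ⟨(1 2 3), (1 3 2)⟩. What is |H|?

3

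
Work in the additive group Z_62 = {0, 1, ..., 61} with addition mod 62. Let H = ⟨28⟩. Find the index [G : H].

|⟨28⟩| = 31 and |G| = 62.
By Lagrange, [G : H] = |G|/|H| = 62/31 = 2.

2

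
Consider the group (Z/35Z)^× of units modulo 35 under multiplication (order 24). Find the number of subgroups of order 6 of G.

3

|G| = 24 and 6 | 24, so subgroups of order 6 are possible by Lagrange.
The subgroups of order 6 are: {1, 11, 16, 19, 24, 34}; {1, 6, 11, 16, 26, 31}; {1, 4, 9, 11, 16, 29}.
So G has 3 subgroups of order 6.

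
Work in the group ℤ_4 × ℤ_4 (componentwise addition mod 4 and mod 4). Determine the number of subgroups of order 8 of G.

3

|G| = 16 and 8 | 16, so subgroups of order 8 are possible by Lagrange.
The subgroups of order 8 are: {(0,0), (0,1), (0,2), (0,3), (2,0), (2,1), (2,2), (2,3)}; {(0,0), (0,2), (1,0), (1,2), (2,0), (2,2), (3,0), (3,2)}; {(0,0), (0,2), (1,1), (1,3), (2,0), (2,2), (3,1), (3,3)}.
So G has 3 subgroups of order 8.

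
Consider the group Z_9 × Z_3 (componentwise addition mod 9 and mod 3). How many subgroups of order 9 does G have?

|G| = 27 and 9 | 27, so subgroups of order 9 are possible by Lagrange.
The subgroups of order 9 are: {(0,0), (0,1), (0,2), (3,0), (3,1), (3,2), (6,0), (6,1), (6,2)}; {(0,0), (1,0), (2,0), (3,0), (4,0), (5,0), (6,0), (7,0), (8,0)}; {(0,0), (1,1), (2,2), (3,0), (4,1), (5,2), (6,0), (7,1), (8,2)}; {(0,0), (1,2), (2,1), (3,0), (4,2), (5,1), (6,0), (7,2), (8,1)}.
So G has 4 subgroups of order 9.

4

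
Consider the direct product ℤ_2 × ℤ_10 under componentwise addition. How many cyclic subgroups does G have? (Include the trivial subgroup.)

Each element a generates a cyclic subgroup ⟨a⟩; distinct elements may generate the same one (a cyclic group of order d has φ(d) generators).
Cyclic subgroups by order — order 1: 1; order 2: 3; order 5: 1; order 10: 3.
Total: 8.

8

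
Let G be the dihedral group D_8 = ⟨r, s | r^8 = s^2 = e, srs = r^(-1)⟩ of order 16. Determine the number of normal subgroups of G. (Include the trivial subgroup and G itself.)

7

G has 19 subgroups. Checking conjugation-invariance by order — order 1: 1/1 normal; order 2: 1/9 normal; order 4: 1/5 normal; order 8: 3/3 normal; order 16: 1/1 normal.
Total normal subgroups: 7.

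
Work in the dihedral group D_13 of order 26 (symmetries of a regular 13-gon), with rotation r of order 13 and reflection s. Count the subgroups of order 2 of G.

13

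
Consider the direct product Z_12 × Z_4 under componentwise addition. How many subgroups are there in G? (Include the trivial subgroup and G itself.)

|G| = 48, so by Lagrange every subgroup order divides 48. Divisors: 1, 2, 3, 4, 6, 8, 12, 16, 24, 48.
Subgroups by order — order 1: 1; order 2: 3; order 3: 1; order 4: 7; order 6: 3; order 8: 3; order 12: 7; order 16: 1; order 24: 3; order 48: 1.
Total: 1 + 3 + 1 + 7 + 3 + 3 + 7 + 1 + 3 + 1 = 30.

30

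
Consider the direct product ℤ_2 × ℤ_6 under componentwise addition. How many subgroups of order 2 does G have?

|G| = 12 and 2 | 12, so subgroups of order 2 are possible by Lagrange.
The subgroups of order 2 are: {(0,0), (0,3)}; {(0,0), (1,0)}; {(0,0), (1,3)}.
So G has 3 subgroups of order 2.

3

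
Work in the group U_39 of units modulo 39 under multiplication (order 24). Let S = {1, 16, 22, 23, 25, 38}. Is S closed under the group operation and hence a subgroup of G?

No

23 ∈ S but its inverse 17 ∉ S, so S is not a subgroup.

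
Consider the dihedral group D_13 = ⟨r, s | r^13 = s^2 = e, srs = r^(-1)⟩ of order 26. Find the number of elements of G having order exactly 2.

13

Enumerating element orders in G gives 13 elements of order 2.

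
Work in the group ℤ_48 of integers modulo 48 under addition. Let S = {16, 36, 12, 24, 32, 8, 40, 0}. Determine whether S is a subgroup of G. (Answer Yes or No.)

Closure fails: 32 + 36 = 20 ∉ S. So S is not a subgroup.

No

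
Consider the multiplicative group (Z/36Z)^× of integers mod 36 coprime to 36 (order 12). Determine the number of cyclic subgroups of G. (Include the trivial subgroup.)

A cyclic subgroup of order d is generated by each of its φ(d) elements of order d, so the cyclic subgroups of order d number (#elements of order d)/φ(d).
Cyclic subgroups by order — order 1: 1; order 2: 3; order 3: 1; order 6: 3.
Total: 8.

8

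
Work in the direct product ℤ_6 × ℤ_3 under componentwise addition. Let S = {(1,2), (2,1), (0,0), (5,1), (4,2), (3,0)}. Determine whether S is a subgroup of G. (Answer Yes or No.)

Yes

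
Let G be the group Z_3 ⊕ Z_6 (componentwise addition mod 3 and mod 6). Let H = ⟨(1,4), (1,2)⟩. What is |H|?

|⟨(1,4)⟩| = 3 and |⟨(1,2)⟩| = 3, so |H| is a multiple of lcm(3, 3) = 3 and divides |G| = 18.
Closing under the operation: H = {(0,0), (0,2), (0,4), (1,0), (1,2), (1,4), (2,0), (2,2), (2,4)}, so |H| = 9.

9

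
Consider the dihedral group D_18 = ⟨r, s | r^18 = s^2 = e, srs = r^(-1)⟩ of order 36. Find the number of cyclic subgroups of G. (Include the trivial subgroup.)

24

Group the elements of G by the cyclic subgroup they generate; each cyclic subgroup of order d accounts for φ(d) elements.
Cyclic subgroups by order — order 1: 1; order 2: 19; order 3: 1; order 6: 1; order 9: 1; order 18: 1.
Total: 24.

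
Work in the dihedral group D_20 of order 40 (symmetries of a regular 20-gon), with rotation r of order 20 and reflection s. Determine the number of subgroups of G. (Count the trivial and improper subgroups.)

|G| = 40, so by Lagrange every subgroup order divides 40. Divisors: 1, 2, 4, 5, 8, 10, 20, 40.
Subgroups by order — order 1: 1; order 2: 21; order 4: 11; order 5: 1; order 8: 5; order 10: 5; order 20: 3; order 40: 1.
Total: 1 + 21 + 11 + 1 + 5 + 5 + 3 + 1 = 48.

48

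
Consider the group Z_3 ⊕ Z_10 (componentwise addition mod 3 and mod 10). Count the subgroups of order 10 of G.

1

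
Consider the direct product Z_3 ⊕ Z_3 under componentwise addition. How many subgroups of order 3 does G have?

|G| = 9 and 3 | 9, so subgroups of order 3 are possible by Lagrange.
The subgroups of order 3 are: {(0,0), (0,1), (0,2)}; {(0,0), (1,0), (2,0)}; {(0,0), (1,1), (2,2)}; {(0,0), (1,2), (2,1)}.
So G has 4 subgroups of order 3.

4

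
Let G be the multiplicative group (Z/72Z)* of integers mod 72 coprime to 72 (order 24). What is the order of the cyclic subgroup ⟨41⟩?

6

Compute successive powers of 41 mod 72: 41, 25, 17, 49, 65, 1; 41^6 ≡ 1 (mod 72).
So |⟨41⟩| = 6.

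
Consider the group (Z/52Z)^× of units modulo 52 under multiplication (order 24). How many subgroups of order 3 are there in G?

1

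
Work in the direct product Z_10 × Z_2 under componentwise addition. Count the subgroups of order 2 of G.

3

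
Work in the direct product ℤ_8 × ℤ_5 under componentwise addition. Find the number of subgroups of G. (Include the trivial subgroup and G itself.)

8

|G| = 40, so by Lagrange every subgroup order divides 40. Divisors: 1, 2, 4, 5, 8, 10, 20, 40.
Subgroups by order — order 1: 1; order 2: 1; order 4: 1; order 5: 1; order 8: 1; order 10: 1; order 20: 1; order 40: 1.
Total: 1 + 1 + 1 + 1 + 1 + 1 + 1 + 1 = 8.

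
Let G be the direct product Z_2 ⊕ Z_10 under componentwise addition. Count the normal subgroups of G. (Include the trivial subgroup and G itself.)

G is abelian, so every subgroup is normal.
G has 10 subgroups in total, hence 10 normal subgroups.

10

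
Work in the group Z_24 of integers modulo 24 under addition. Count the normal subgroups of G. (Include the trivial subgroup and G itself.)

G is abelian, so every subgroup is normal.
G has 8 subgroups in total, hence 8 normal subgroups.

8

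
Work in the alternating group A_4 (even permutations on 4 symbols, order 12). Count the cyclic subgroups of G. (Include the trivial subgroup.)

8

A cyclic subgroup of order d is generated by each of its φ(d) elements of order d, so the cyclic subgroups of order d number (#elements of order d)/φ(d).
Cyclic subgroups by order — order 1: 1; order 2: 3; order 3: 4.
Total: 8.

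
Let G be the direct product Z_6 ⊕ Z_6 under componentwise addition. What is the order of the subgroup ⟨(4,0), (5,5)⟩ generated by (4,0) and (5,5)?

18

|⟨(4,0)⟩| = 3 and |⟨(5,5)⟩| = 6, so |H| is a multiple of lcm(3, 6) = 6 and divides |G| = 36.
Closing under the operation: H = {(0,0), (0,2), (0,4), (1,1), (1,3), (1,5), (2,0), (2,2), (2,4), (3,1), (3,3), (3,5), (4,0), (4,2), (4,4), (5,1), (5,3), (5,5)}, so |H| = 18.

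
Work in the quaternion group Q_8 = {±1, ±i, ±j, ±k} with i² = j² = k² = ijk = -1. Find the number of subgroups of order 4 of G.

3

|G| = 8 and 4 | 8, so subgroups of order 4 are possible by Lagrange.
The subgroups of order 4 are: {1, -1, i, -i}; {1, -1, j, -j}; {1, -1, k, -k}.
So G has 3 subgroups of order 4.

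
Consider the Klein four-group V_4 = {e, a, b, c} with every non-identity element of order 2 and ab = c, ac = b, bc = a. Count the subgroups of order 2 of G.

3

|G| = 4 and 2 | 4, so subgroups of order 2 are possible by Lagrange.
The subgroups of order 2 are: {e, a}; {e, b}; {e, c}.
So G has 3 subgroups of order 2.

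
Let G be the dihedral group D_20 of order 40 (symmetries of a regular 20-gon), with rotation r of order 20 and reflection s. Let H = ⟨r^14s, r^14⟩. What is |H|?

20

|⟨r^14s⟩| = 2 and |⟨r^14⟩| = 10, so |H| is a multiple of lcm(2, 10) = 10 and divides |G| = 40.
Closing under the operation: H = {e, r^2, r^4, r^6, r^8, r^10, r^12, r^14, r^16, r^18, s, r^2s, r^4s, r^6s, r^8s, r^10s, r^12s, r^14s, r^16s, r^18s}, so |H| = 20.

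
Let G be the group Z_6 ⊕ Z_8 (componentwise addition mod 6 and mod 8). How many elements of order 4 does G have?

4

An element (a,b) has order lcm(ord(a), ord(b)); count pairs with lcm equal to 4.
Enumerating gives 4 such elements.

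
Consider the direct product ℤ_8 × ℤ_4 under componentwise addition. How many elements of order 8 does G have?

An element (a,b) has order lcm(ord(a), ord(b)); count pairs with lcm equal to 8.
Enumerating gives 16 such elements.

16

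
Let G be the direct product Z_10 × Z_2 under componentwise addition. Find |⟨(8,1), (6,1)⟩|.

10

|⟨(8,1)⟩| = 10 and |⟨(6,1)⟩| = 10, so |H| is a multiple of lcm(10, 10) = 10 and divides |G| = 20.
Closing under the operation: H = {(0,0), (0,1), (2,0), (2,1), (4,0), (4,1), (6,0), (6,1), (8,0), (8,1)}, so |H| = 10.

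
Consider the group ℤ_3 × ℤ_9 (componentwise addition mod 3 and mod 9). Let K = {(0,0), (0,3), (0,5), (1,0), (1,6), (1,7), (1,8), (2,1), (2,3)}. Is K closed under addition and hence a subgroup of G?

No

(0,3) ∈ K but its inverse (0,6) ∉ K, so K is not a subgroup.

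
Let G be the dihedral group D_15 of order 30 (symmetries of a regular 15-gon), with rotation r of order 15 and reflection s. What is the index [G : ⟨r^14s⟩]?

|⟨r^14s⟩| = 2 and |G| = 30.
By Lagrange, [G : H] = |G|/|H| = 30/2 = 15.

15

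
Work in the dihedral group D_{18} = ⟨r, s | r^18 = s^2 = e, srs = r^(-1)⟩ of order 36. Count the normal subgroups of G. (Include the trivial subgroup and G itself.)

G has 45 subgroups. Checking conjugation-invariance by order — order 1: 1/1 normal; order 2: 1/19 normal; order 3: 1/1 normal; order 4: 0/9 normal; order 6: 1/7 normal; order 9: 1/1 normal; order 12: 0/3 normal; order 18: 3/3 normal; order 36: 1/1 normal.
Total normal subgroups: 9.

9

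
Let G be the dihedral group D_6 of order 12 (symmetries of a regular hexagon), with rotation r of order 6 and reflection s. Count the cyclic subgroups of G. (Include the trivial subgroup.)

A cyclic subgroup of order d is generated by each of its φ(d) elements of order d, so the cyclic subgroups of order d number (#elements of order d)/φ(d).
Cyclic subgroups by order — order 1: 1; order 2: 7; order 3: 1; order 6: 1.
Total: 10.

10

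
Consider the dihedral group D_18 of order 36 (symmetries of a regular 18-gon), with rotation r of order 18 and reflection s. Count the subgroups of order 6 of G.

7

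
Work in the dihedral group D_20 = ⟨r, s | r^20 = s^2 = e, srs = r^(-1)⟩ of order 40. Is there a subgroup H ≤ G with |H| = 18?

No

18 does not divide |G| = 40, so by Lagrange no subgroup of order 18 exists.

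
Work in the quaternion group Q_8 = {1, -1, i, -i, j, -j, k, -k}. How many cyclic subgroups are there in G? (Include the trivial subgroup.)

5

A cyclic subgroup of order d is generated by each of its φ(d) elements of order d, so the cyclic subgroups of order d number (#elements of order d)/φ(d).
Cyclic subgroups by order — order 1: 1; order 2: 1; order 4: 3.
Total: 5.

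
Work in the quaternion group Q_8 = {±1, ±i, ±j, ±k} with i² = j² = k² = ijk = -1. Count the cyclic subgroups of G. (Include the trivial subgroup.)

5

A cyclic subgroup of order d is generated by each of its φ(d) elements of order d, so the cyclic subgroups of order d number (#elements of order d)/φ(d).
Cyclic subgroups by order — order 1: 1; order 2: 1; order 4: 3.
Total: 5.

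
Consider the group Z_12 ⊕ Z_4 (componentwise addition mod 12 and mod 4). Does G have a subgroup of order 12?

Yes

12 | 48. A subgroup of order 12 is {(0,0), (0,1), (0,2), (0,3), (4,0), (4,1), (4,2), (4,3), (8,0), (8,1), (8,2), (8,3)}.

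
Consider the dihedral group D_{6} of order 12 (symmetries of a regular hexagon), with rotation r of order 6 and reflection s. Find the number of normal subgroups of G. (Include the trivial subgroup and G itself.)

7

G has 16 subgroups. Checking conjugation-invariance by order — order 1: 1/1 normal; order 2: 1/7 normal; order 3: 1/1 normal; order 4: 0/3 normal; order 6: 3/3 normal; order 12: 1/1 normal.
Total normal subgroups: 7.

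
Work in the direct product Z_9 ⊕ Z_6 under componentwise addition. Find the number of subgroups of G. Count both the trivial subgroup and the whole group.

20

|G| = 54, so by Lagrange every subgroup order divides 54. Divisors: 1, 2, 3, 6, 9, 18, 27, 54.
Subgroups by order — order 1: 1; order 2: 1; order 3: 4; order 6: 4; order 9: 4; order 18: 4; order 27: 1; order 54: 1.
Total: 1 + 1 + 4 + 4 + 4 + 4 + 1 + 1 = 20.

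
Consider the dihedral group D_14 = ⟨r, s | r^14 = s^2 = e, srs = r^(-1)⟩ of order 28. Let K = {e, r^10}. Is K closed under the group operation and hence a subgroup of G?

r^10 ∈ K but its inverse r^4 ∉ K, so K is not a subgroup.

No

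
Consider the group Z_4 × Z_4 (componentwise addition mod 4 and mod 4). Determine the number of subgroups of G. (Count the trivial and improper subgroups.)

15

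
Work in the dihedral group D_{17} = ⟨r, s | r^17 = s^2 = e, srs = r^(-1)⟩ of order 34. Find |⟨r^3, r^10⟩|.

17

|⟨r^3⟩| = 17 and |⟨r^10⟩| = 17, so |H| is a multiple of lcm(17, 17) = 17 and divides |G| = 34.
Closing under the operation: H = {e, r, r^2, r^3, r^4, r^5, r^6, r^7, r^8, r^9, r^10, r^11, r^12, r^13, r^14, r^15, r^16}, so |H| = 17.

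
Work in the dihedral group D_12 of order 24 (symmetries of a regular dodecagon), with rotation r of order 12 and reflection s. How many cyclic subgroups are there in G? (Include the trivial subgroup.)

18

Each element a generates a cyclic subgroup ⟨a⟩; distinct elements may generate the same one (a cyclic group of order d has φ(d) generators).
Cyclic subgroups by order — order 1: 1; order 2: 13; order 3: 1; order 4: 1; order 6: 1; order 12: 1.
Total: 18.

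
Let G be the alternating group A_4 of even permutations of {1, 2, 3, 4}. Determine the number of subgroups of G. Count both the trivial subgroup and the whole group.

|G| = 12, so by Lagrange every subgroup order divides 12. Divisors: 1, 2, 3, 4, 6, 12.
Subgroups by order — order 1: 1; order 2: 3; order 3: 4; order 4: 1; order 6: 0; order 12: 1.
Total: 1 + 3 + 4 + 1 + 0 + 1 = 10.

10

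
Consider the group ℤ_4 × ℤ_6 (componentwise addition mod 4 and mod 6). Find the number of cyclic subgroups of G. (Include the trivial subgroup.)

Group the elements of G by the cyclic subgroup they generate; each cyclic subgroup of order d accounts for φ(d) elements.
Cyclic subgroups by order — order 1: 1; order 2: 3; order 3: 1; order 4: 2; order 6: 3; order 12: 2.
Total: 12.

12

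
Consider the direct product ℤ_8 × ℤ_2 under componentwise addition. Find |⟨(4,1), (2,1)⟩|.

8

|⟨(4,1)⟩| = 2 and |⟨(2,1)⟩| = 4, so |H| is a multiple of lcm(2, 4) = 4 and divides |G| = 16.
Closing under the operation: H = {(0,0), (0,1), (2,0), (2,1), (4,0), (4,1), (6,0), (6,1)}, so |H| = 8.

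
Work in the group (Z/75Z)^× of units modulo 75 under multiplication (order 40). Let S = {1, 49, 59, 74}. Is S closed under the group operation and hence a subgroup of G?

59 ∈ S but its inverse 14 ∉ S, so S is not a subgroup.

No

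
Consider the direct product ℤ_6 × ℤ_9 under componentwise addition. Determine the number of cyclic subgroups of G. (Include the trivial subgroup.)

16

Group the elements of G by the cyclic subgroup they generate; each cyclic subgroup of order d accounts for φ(d) elements.
Cyclic subgroups by order — order 1: 1; order 2: 1; order 3: 4; order 6: 4; order 9: 3; order 18: 3.
Total: 16.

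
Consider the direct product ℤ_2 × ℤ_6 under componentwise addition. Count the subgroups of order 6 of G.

3

|G| = 12 and 6 | 12, so subgroups of order 6 are possible by Lagrange.
The subgroups of order 6 are: {(0,0), (0,1), (0,2), (0,3), (0,4), (0,5)}; {(0,0), (0,2), (0,4), (1,0), (1,2), (1,4)}; {(0,0), (0,2), (0,4), (1,1), (1,3), (1,5)}.
So G has 3 subgroups of order 6.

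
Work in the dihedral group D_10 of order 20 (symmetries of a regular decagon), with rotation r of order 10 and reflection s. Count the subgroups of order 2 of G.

|G| = 20 and 2 | 20, so subgroups of order 2 are possible by Lagrange.
The subgroups of order 2 are: {e, r^2s}; {e, r^3s}; {e, r^4s}; {e, r^5}; … (11 in all).
So G has 11 subgroups of order 2.

11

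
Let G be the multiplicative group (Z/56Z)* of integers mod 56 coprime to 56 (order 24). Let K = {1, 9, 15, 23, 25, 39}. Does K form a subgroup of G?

Yes

|K| = 6 divides |G| = 24, consistent with Lagrange.
K contains the identity, every element's inverse is in K, and K is closed under ·: it is a subgroup.
In fact K = ⟨39⟩.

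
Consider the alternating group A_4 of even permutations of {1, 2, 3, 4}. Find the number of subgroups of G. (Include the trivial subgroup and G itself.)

10

|G| = 12, so by Lagrange every subgroup order divides 12. Divisors: 1, 2, 3, 4, 6, 12.
Subgroups by order — order 1: 1; order 2: 3; order 3: 4; order 4: 1; order 6: 0; order 12: 1.
Total: 1 + 3 + 4 + 1 + 0 + 1 = 10.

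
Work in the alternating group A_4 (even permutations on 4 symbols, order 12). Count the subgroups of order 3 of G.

|G| = 12 and 3 | 12, so subgroups of order 3 are possible by Lagrange.
The subgroups of order 3 are: {e, (1 2 3), (1 3 2)}; {e, (1 2 4), (1 4 2)}; {e, (1 3 4), (1 4 3)}; {e, (2 3 4), (2 4 3)}.
So G has 4 subgroups of order 3.

4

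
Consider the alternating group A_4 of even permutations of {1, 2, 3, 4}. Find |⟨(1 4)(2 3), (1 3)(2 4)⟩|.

|⟨(1 4)(2 3)⟩| = 2 and |⟨(1 3)(2 4)⟩| = 2, so |H| is a multiple of lcm(2, 2) = 2 and divides |G| = 12.
Closing under the operation: H = {e, (1 2)(3 4), (1 3)(2 4), (1 4)(2 3)}, so |H| = 4.

4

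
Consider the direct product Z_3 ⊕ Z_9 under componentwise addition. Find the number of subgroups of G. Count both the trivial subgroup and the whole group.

10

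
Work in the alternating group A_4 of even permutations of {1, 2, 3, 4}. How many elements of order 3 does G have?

The elements of order 3 are: (2 3 4), (2 4 3), (1 2 3), (1 2 4), (1 3 2), (1 3 4), (1 4 2), (1 4 3).
That's 8.

8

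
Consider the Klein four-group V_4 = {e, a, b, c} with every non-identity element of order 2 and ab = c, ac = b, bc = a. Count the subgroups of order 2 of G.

|G| = 4 and 2 | 4, so subgroups of order 2 are possible by Lagrange.
The subgroups of order 2 are: {e, a}; {e, b}; {e, c}.
So G has 3 subgroups of order 2.

3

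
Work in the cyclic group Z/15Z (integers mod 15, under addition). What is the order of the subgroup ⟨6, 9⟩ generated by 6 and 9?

5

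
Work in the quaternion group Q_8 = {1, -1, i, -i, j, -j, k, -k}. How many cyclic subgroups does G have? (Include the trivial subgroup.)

Each element a generates a cyclic subgroup ⟨a⟩; distinct elements may generate the same one (a cyclic group of order d has φ(d) generators).
Cyclic subgroups by order — order 1: 1; order 2: 1; order 4: 3.
Total: 5.

5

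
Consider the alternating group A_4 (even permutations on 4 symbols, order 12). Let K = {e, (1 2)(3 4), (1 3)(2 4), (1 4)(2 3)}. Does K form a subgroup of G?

|K| = 4 divides |G| = 12, consistent with Lagrange.
K contains the identity, every element's inverse is in K, and K is closed under ∘: it is a subgroup.

Yes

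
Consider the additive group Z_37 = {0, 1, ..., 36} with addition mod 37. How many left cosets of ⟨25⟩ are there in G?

1

|⟨25⟩| = 37 and |G| = 37.
By Lagrange, [G : H] = |G|/|H| = 37/37 = 1.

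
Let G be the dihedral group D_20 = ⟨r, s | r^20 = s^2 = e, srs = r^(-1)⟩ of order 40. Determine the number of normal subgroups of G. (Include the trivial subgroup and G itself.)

9

G has 48 subgroups. Checking conjugation-invariance by order — order 1: 1/1 normal; order 2: 1/21 normal; order 4: 1/11 normal; order 5: 1/1 normal; order 8: 0/5 normal; order 10: 1/5 normal; order 20: 3/3 normal; order 40: 1/1 normal.
Total normal subgroups: 9.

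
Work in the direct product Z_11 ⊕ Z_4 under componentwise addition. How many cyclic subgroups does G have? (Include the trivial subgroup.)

Each element a generates a cyclic subgroup ⟨a⟩; distinct elements may generate the same one (a cyclic group of order d has φ(d) generators).
Cyclic subgroups by order — order 1: 1; order 2: 1; order 4: 1; order 11: 1; order 22: 1; order 44: 1.
Total: 6.

6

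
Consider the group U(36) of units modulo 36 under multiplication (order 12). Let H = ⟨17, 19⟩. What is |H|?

4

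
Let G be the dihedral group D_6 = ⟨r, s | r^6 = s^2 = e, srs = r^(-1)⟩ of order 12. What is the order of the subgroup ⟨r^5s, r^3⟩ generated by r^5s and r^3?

4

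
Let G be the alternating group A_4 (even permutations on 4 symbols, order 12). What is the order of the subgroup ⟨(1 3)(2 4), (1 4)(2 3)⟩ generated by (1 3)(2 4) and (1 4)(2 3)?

4

|⟨(1 3)(2 4)⟩| = 2 and |⟨(1 4)(2 3)⟩| = 2, so |H| is a multiple of lcm(2, 2) = 2 and divides |G| = 12.
Closing under the operation: H = {e, (1 2)(3 4), (1 3)(2 4), (1 4)(2 3)}, so |H| = 4.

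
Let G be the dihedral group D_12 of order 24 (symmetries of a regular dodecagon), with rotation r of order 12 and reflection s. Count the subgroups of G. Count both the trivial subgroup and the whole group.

34

|G| = 24, so by Lagrange every subgroup order divides 24. Divisors: 1, 2, 3, 4, 6, 8, 12, 24.
Subgroups by order — order 1: 1; order 2: 13; order 3: 1; order 4: 7; order 6: 5; order 8: 3; order 12: 3; order 24: 1.
Total: 1 + 13 + 1 + 7 + 5 + 3 + 3 + 1 = 34.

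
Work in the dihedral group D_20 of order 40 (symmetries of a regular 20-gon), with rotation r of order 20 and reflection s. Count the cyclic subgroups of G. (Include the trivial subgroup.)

26

Each element a generates a cyclic subgroup ⟨a⟩; distinct elements may generate the same one (a cyclic group of order d has φ(d) generators).
Cyclic subgroups by order — order 1: 1; order 2: 21; order 4: 1; order 5: 1; order 10: 1; order 20: 1.
Total: 26.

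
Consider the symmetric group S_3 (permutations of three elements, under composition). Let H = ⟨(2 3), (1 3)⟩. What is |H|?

|⟨(2 3)⟩| = 2 and |⟨(1 3)⟩| = 2, so |H| is a multiple of lcm(2, 2) = 2 and divides |G| = 6.
Closing {(2 3), (1 3)} under the group operation gives all of G, so |H| = 6.

6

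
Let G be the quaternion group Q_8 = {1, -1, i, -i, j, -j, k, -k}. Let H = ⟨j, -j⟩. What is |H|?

|⟨j⟩| = 4 and |⟨-j⟩| = 4, so |H| is a multiple of lcm(4, 4) = 4 and divides |G| = 8.
Closing under the operation: H = {1, -1, j, -j}, so |H| = 4.

4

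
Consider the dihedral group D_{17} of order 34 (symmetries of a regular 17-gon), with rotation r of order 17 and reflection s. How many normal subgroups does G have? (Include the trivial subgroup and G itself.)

3

G has 20 subgroups. Checking conjugation-invariance by order — order 1: 1/1 normal; order 2: 0/17 normal; order 17: 1/1 normal; order 34: 1/1 normal.
Total normal subgroups: 3.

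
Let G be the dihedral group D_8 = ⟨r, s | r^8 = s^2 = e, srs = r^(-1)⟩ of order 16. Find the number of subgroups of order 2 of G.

|G| = 16 and 2 | 16, so subgroups of order 2 are possible by Lagrange.
The subgroups of order 2 are: {e, r^2s}; {e, r^3s}; {e, r^4}; {e, r^4s}; … (9 in all).
So G has 9 subgroups of order 2.

9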